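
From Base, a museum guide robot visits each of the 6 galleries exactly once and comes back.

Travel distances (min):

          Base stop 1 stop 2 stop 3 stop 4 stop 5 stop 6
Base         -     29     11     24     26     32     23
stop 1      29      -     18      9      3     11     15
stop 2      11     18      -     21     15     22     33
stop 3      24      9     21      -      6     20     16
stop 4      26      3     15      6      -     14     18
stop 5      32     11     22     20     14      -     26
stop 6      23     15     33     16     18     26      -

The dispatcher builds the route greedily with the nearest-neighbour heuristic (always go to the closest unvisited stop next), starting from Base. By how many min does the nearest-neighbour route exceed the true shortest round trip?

Base: stop 2=11, stop 6=23, stop 3=24, stop 4=26, stop 1=29, stop 5=32 ⇒ stop 2
stop 2: stop 4=15, stop 1=18, stop 3=21, stop 5=22, stop 6=33 ⇒ stop 4
stop 4: stop 1=3, stop 3=6, stop 5=14, stop 6=18 ⇒ stop 1
stop 1: stop 3=9, stop 5=11, stop 6=15 ⇒ stop 3
stop 3: stop 6=16, stop 5=20 ⇒ stop 6
stop 6: stop 5=26 ⇒ stop 5
NN route Base → stop 2 → stop 4 → stop 1 → stop 3 → stop 6 → stop 5 → Base costs 112.
Optimal: Base → stop 2 → stop 5 → stop 1 → stop 4 → stop 3 → stop 6 → Base costs 92 (by enumerating all 360 distinct tours).
Excess = 112 − 92 = 20.

The nearest-neighbour route is 20 min longer than optimal.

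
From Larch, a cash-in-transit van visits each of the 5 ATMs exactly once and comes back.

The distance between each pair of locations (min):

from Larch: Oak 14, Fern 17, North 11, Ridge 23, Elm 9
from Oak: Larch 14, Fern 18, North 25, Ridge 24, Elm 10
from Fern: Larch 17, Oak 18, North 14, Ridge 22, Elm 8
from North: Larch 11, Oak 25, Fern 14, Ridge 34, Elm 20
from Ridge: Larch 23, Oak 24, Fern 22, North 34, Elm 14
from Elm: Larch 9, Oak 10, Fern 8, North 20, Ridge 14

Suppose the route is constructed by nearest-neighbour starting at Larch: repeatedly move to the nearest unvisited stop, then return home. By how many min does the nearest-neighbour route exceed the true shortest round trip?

18 min longer than the optimal tour.

Larch: Elm=9, North=11, Oak=14, Fern=17, Ridge=23 ⇒ Elm
Elm: Fern=8, Oak=10, Ridge=14, North=20 ⇒ Fern
Fern: North=14, Oak=18, Ridge=22 ⇒ North
North: Oak=25, Ridge=34 ⇒ Oak
Oak: Ridge=24 ⇒ Ridge
NN route Larch → Elm → Fern → North → Oak → Ridge → Larch costs 103.
Optimal: Larch → Oak → Ridge → Elm → Fern → North → Larch costs 85 (by enumerating all 60 distinct tours).
Excess = 103 − 85 = 18.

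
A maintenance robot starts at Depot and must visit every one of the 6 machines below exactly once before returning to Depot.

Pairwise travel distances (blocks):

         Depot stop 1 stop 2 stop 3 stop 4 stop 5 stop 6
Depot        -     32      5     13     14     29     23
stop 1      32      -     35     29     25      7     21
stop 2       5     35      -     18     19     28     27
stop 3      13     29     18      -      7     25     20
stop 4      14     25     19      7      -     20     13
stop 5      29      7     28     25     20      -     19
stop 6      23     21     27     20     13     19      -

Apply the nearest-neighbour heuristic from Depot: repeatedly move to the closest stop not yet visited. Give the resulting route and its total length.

Total distance 101 blocks via the nearest-neighbour route Depot → stop 2 → stop 3 → stop 4 → stop 6 → stop 5 → stop 1 → Depot.

Depot → [stop 2:5 / stop 3:13 / stop 4:14 / stop 6:23 / stop 5:29 / stop 1:32] → stop 2 (5)
stop 2 → [stop 3:18 / stop 4:19 / stop 6:27 / stop 5:28 / stop 1:35] → stop 3 (18)
stop 3 → [stop 4:7 / stop 6:20 / stop 5:25 / stop 1:29] → stop 4 (7)
stop 4 → [stop 6:13 / stop 5:20 / stop 1:25] → stop 6 (13)
stop 6 → [stop 5:19 / stop 1:21] → stop 5 (19)
stop 5 → [stop 1:7] → stop 1 (7)
Return stop 1→Depot: 32.
Total = 5 + 18 + 7 + 13 + 19 + 7 + 32 = 101.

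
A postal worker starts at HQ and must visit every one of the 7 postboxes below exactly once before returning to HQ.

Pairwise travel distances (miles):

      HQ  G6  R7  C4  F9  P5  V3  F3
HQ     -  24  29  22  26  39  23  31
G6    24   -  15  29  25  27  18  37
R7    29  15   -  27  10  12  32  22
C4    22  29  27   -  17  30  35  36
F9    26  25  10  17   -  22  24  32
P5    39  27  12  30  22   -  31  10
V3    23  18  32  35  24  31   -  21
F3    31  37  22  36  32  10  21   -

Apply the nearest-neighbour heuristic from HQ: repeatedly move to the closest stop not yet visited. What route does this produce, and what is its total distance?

At HQ the remaining stops are C4 22, V3 23, G6 24, F9 26, R7 29, F3 31, P5 39; go to C4.
At C4 the remaining stops are F9 17, R7 27, G6 29, P5 30, V3 35, F3 36; go to F9.
At F9 the remaining stops are R7 10, P5 22, V3 24, G6 25, F3 32; go to R7.
At R7 the remaining stops are P5 12, G6 15, F3 22, V3 32; go to P5.
At P5 the remaining stops are F3 10, G6 27, V3 31; go to F3.
At F3 the remaining stops are V3 21, G6 37; go to V3.
At V3 the remaining stops are G6 18; go to G6.
Return G6→HQ: 24.
Total = 22 + 17 + 10 + 12 + 10 + 21 + 18 + 24 = 134.

Nearest-neighbour total = 134 miles; route HQ → C4 → F9 → R7 → P5 → F3 → V3 → G6 → HQ.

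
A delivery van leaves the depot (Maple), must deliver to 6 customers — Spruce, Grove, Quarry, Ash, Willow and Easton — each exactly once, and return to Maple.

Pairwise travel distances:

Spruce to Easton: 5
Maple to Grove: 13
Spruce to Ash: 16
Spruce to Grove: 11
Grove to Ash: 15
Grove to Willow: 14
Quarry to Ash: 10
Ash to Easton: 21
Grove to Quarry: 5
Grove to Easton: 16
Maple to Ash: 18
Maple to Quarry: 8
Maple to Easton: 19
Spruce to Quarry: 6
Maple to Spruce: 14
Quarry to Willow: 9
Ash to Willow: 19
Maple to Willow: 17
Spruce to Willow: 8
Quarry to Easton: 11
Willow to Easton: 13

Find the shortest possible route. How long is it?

Shortest round trip = 79.

Maple-Spruce-Grove-Quarry-Ash-Willow-Easton-Maple: 14+11+5+10+19+13+19 = 91
Maple-Spruce-Grove-Quarry-Ash-Easton-Willow-Maple: 14+11+5+10+21+13+17 = 91
Maple-Spruce-Grove-Quarry-Willow-Ash-Easton-Maple: 14+11+5+9+19+21+19 = 98
Maple-Spruce-Grove-Quarry-Willow-Easton-Ash-Maple: 14+11+5+9+13+21+18 = 91
Maple-Spruce-Grove-Quarry-Easton-Ash-Willow-Maple: 14+11+5+11+21+19+17 = 98
Maple-Spruce-Grove-Quarry-Easton-Willow-Ash-Maple: 14+11+5+11+13+19+18 = 91
Maple-Spruce-Grove-Ash-Quarry-Willow-Easton-Maple: 14+11+15+10+9+13+19 = 91
Maple-Spruce-Grove-Ash-Quarry-Easton-Willow-Maple: 14+11+15+10+11+13+17 = 91
… (352 more)
Maple-Spruce-Easton-Willow-Grove-Quarry-Ash-Maple: 14+5+13+14+5+10+18 = 79  ← best
The minimum is 79.
One optimal route: Maple → Spruce → Easton → Willow → Grove → Quarry → Ash → Maple (or its reverse).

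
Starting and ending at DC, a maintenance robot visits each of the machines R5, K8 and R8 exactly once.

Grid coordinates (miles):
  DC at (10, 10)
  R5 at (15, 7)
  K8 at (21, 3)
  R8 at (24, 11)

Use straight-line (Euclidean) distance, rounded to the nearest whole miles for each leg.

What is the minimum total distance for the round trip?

With 3 stops there are 3!/2 = 3 distinct round trips (a route and its reverse cost the same).
DC - R5 - K8 - R8 - DC: 6+7+9+14 = 36
DC - R5 - R8 - K8 - DC: 6+10+9+13 = 38
DC - K8 - R5 - R8 - DC: 13+7+10+14 = 44
The minimum is 36.
One optimal route: DC → R5 → K8 → R8 → DC (or its reverse).

36 miles — the shortest possible round trip.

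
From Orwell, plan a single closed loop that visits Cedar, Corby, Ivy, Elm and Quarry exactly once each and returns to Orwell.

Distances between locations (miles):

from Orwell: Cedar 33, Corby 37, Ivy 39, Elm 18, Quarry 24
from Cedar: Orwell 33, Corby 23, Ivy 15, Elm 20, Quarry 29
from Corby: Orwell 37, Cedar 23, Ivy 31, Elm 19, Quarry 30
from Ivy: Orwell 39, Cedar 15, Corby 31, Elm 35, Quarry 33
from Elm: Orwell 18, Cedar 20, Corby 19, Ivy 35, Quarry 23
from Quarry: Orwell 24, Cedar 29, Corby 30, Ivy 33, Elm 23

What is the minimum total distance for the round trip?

Shortest round trip = 132 miles.

Orwell - Cedar - Corby - Ivy - Elm - Quarry - Orwell: 33+23+31+35+23+24 = 169
Orwell - Cedar - Corby - Ivy - Quarry - Elm - Orwell: 33+23+31+33+23+18 = 161
Orwell - Cedar - Corby - Elm - Ivy - Quarry - Orwell: 33+23+19+35+33+24 = 167
Orwell - Cedar - Corby - Elm - Quarry - Ivy - Orwell: 33+23+19+23+33+39 = 170
Orwell - Cedar - Corby - Quarry - Ivy - Elm - Orwell: 33+23+30+33+35+18 = 172
Orwell - Cedar - Corby - Quarry - Elm - Ivy - Orwell: 33+23+30+23+35+39 = 183
Orwell - Cedar - Ivy - Corby - Elm - Quarry - Orwell: 33+15+31+19+23+24 = 145
Orwell - Cedar - Ivy - Corby - Quarry - Elm - Orwell: 33+15+31+30+23+18 = 150
Orwell - Cedar - Ivy - Elm - Corby - Quarry - Orwell: 33+15+35+19+30+24 = 156
Orwell - Cedar - Ivy - Elm - Quarry - Corby - Orwell: 33+15+35+23+30+37 = 173
Orwell - Cedar - Ivy - Quarry - Corby - Elm - Orwell: 33+15+33+30+19+18 = 148
Orwell - Cedar - Ivy - Quarry - Elm - Corby - Orwell: 33+15+33+23+19+37 = 160
Orwell - Cedar - Elm - Corby - Ivy - Quarry - Orwell: 33+20+19+31+33+24 = 160
Orwell - Cedar - Elm - Corby - Quarry - Ivy - Orwell: 33+20+19+30+33+39 = 174
… (46 more)
Orwell - Elm - Corby - Cedar - Ivy - Quarry - Orwell: 18+19+23+15+33+24 = 132  ← best
The minimum is 132.
One optimal route: Orwell → Elm → Corby → Cedar → Ivy → Quarry → Orwell (or its reverse).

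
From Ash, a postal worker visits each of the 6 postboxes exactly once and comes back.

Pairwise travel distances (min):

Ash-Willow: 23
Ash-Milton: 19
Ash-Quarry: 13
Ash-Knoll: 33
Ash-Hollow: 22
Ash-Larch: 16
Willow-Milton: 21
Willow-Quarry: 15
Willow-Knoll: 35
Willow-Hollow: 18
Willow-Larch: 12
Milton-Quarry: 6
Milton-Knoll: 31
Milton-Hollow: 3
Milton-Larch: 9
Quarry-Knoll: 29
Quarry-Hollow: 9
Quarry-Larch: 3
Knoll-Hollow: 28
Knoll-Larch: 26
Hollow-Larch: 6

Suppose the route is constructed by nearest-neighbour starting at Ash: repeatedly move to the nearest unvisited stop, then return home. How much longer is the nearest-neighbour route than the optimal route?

Excess over optimum: 6 min.

Ash: Quarry=13, Larch=16, Milton=19, Hollow=22, Willow=23, Knoll=33 ⇒ Quarry
Quarry: Larch=3, Milton=6, Hollow=9, Willow=15, Knoll=29 ⇒ Larch
Larch: Hollow=6, Milton=9, Willow=12, Knoll=26 ⇒ Hollow
Hollow: Milton=3, Willow=18, Knoll=28 ⇒ Milton
Milton: Willow=21, Knoll=31 ⇒ Willow
Willow: Knoll=35 ⇒ Knoll
NN route Ash → Quarry → Larch → Hollow → Milton → Willow → Knoll → Ash costs 114.
Optimal: Ash → Willow → Larch → Quarry → Milton → Hollow → Knoll → Ash costs 108 (by enumerating all 360 distinct tours).
Excess = 114 − 108 = 6.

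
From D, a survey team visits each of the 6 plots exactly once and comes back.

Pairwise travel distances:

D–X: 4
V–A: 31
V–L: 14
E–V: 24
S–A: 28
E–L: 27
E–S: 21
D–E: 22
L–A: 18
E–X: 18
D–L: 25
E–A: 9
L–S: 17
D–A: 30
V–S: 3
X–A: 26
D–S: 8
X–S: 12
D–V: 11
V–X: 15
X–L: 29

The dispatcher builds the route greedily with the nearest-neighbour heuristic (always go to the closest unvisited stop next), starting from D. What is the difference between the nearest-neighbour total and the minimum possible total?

D: X=4, S=8, V=11, E=22, L=25, A=30 ⇒ X
X: S=12, V=15, E=18, A=26, L=29 ⇒ S
S: V=3, L=17, E=21, A=28 ⇒ V
V: L=14, E=24, A=31 ⇒ L
L: A=18, E=27 ⇒ A
A: E=9 ⇒ E
NN route D → X → S → V → L → A → E → D costs 82.
Optimal: D → X → E → A → L → V → S → D costs 74 (by enumerating all 360 distinct tours).
Excess = 82 − 74 = 8.

8 longer than the optimal tour.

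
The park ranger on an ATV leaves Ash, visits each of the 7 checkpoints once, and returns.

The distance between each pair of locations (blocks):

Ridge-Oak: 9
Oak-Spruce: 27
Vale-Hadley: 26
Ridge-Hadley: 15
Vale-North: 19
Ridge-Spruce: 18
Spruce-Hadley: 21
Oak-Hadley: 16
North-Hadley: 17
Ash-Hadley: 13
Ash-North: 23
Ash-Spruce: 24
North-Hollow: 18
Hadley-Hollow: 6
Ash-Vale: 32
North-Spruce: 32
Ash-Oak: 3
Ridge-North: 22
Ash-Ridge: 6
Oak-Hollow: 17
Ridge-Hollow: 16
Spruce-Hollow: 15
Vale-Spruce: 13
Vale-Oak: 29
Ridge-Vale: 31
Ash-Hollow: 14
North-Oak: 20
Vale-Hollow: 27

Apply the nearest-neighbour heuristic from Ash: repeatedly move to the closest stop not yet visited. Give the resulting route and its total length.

From Ash: distances to unvisited — Oak=3, Ridge=6, Hadley=13, Hollow=14, North=23, Spruce=24, Vale=32. Nearest is Oak (3).
From Oak: distances to unvisited — Ridge=9, Hadley=16, Hollow=17, North=20, Spruce=27, Vale=29. Nearest is Ridge (9).
From Ridge: distances to unvisited — Hadley=15, Hollow=16, Spruce=18, North=22, Vale=31. Nearest is Hadley (15).
From Hadley: distances to unvisited — Hollow=6, North=17, Spruce=21, Vale=26. Nearest is Hollow (6).
From Hollow: distances to unvisited — Spruce=15, North=18, Vale=27. Nearest is Spruce (15).
From Spruce: distances to unvisited — Vale=13, North=32. Nearest is Vale (13).
From Vale: distances to unvisited — North=19. Nearest is North (19).
Return North→Ash: 23.
Total = 3 + 9 + 15 + 6 + 15 + 13 + 19 + 23 = 103.

Total distance 103 blocks via the nearest-neighbour route Ash → Oak → Ridge → Hadley → Hollow → Spruce → Vale → North → Ash.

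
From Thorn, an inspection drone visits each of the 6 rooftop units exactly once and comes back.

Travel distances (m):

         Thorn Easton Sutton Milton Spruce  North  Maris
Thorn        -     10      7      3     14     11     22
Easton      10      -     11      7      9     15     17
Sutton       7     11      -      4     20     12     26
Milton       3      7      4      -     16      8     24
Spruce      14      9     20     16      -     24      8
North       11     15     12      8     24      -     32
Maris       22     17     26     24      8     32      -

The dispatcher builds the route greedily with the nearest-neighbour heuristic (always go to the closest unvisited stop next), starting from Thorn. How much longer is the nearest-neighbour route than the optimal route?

The nearest-neighbour route is 5 m longer than optimal.

Thorn: Milton=3, Sutton=7, Easton=10, North=11, Spruce=14, Maris=22 ⇒ Milton
Milton: Sutton=4, Easton=7, North=8, Spruce=16, Maris=24 ⇒ Sutton
Sutton: Easton=11, North=12, Spruce=20, Maris=26 ⇒ Easton
Easton: Spruce=9, North=15, Maris=17 ⇒ Spruce
Spruce: Maris=8, North=24 ⇒ Maris
Maris: North=32 ⇒ North
NN route Thorn → Milton → Sutton → Easton → Spruce → Maris → North → Thorn costs 78.
Optimal: Thorn → Sutton → Milton → North → Easton → Spruce → Maris → Thorn costs 73 (by enumerating all 360 distinct tours).
Excess = 78 − 73 = 5.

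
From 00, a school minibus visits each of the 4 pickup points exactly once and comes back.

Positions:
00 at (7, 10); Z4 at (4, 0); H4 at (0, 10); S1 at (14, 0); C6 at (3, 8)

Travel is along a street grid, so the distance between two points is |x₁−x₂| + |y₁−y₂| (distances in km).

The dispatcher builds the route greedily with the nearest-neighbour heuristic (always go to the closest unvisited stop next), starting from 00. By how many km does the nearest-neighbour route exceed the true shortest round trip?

4 km longer than the optimal tour.

00: C6=6, H4=7, Z4=13, S1=17 ⇒ C6
C6: H4=5, Z4=9, S1=19 ⇒ H4
H4: Z4=14, S1=24 ⇒ Z4
Z4: S1=10 ⇒ S1
NN route 00 → C6 → H4 → Z4 → S1 → 00 costs 52.
Optimal: 00 → H4 → C6 → Z4 → S1 → 00 costs 48 (by enumerating all 12 distinct tours).
Excess = 52 − 48 = 4.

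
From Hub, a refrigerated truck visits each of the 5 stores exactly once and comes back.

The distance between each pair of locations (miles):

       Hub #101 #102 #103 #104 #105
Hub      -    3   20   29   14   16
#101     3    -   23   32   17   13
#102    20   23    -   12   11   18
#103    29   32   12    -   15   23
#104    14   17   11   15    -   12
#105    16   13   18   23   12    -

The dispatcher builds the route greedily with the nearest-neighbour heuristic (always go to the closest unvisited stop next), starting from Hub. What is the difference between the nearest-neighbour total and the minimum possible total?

The nearest-neighbour route is 5 miles longer than optimal.

Hub: #101=3, #104=14, #105=16, #102=20, #103=29 ⇒ #101
#101: #105=13, #104=17, #102=23, #103=32 ⇒ #105
#105: #104=12, #102=18, #103=23 ⇒ #104
#104: #102=11, #103=15 ⇒ #102
#102: #103=12 ⇒ #103
NN route Hub → #101 → #105 → #104 → #102 → #103 → Hub costs 80.
Optimal: Hub → #101 → #105 → #102 → #103 → #104 → Hub costs 75 (by enumerating all 60 distinct tours).
Excess = 80 − 75 = 5.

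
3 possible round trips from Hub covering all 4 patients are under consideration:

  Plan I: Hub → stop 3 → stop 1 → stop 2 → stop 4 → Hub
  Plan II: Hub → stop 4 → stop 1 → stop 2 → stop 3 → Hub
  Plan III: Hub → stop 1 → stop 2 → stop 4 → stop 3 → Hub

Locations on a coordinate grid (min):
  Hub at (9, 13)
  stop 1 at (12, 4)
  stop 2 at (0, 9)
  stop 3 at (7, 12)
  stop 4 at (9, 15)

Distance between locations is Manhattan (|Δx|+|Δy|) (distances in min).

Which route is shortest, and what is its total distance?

46 min — Plan II is the shortest.

Plan I: 3 + 13 + 17 + 15 + 2 = 50
Plan II: 2 + 14 + 17 + 10 + 3 = 46
Plan III: 12 + 17 + 15 + 5 + 3 = 52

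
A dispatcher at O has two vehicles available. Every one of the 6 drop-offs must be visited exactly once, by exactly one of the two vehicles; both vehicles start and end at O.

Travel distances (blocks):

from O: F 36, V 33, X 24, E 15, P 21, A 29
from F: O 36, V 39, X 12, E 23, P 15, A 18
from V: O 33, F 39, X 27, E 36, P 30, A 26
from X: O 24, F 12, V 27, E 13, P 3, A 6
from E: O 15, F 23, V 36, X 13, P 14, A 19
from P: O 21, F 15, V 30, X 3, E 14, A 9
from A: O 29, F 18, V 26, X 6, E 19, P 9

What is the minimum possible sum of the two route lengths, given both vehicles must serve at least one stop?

There are 2^5 − 1 = 31 ways to divide the 6 stops into two non-empty groups. For each, the best each vehicle can do is its own shortest tour through its group:
  {F} + {V, X, E, P, A}: 72 + 97 = 169
  {V} + {F, X, E, P, A}: 66 + 86 = 152
  {F, V} + {X, E, P, A}: 108 + 64 = 172
  {X} + {F, V, E, P, A}: 48 + 121 = 169
  {F, X} + {V, E, P, A}: 72 + 97 = 169
  {V, X} + {F, E, P, A}: 84 + 86 = 170
  … (31 splits in total)
  {E} + {F, V, X, P, A}: 30 + 113 = 143  ← best
Best: vehicle 1 O → E → O = 30; vehicle 2 O → V → A → F → X → P → O = 113; combined 143.

143 blocks — the smallest possible combined total.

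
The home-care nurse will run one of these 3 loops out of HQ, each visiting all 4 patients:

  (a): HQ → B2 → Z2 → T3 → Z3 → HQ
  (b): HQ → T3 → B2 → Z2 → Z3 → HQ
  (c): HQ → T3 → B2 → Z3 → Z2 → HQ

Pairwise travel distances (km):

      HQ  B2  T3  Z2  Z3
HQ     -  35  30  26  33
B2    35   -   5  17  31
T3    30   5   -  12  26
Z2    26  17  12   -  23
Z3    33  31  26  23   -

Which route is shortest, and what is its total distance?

Shortest is (b), total 108 km.

(a): 35 + 17 + 12 + 26 + 33 = 123
(b): 30 + 5 + 17 + 23 + 33 = 108
(c): 30 + 5 + 31 + 23 + 26 = 115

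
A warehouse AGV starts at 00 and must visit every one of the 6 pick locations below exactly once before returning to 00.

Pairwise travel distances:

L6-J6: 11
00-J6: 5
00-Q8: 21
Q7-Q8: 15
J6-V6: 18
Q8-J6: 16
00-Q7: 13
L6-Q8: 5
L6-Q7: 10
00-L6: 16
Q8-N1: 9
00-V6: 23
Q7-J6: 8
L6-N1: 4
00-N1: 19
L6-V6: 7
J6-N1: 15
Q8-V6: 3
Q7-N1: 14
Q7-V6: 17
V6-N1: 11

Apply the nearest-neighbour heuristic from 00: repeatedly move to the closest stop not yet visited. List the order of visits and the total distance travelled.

62 along 00 → J6 → Q7 → L6 → N1 → Q8 → V6 → 00.

From 00: distances to unvisited — J6=5, Q7=13, L6=16, N1=19, Q8=21, V6=23. Nearest is J6 (5).
From J6: distances to unvisited — Q7=8, L6=11, N1=15, Q8=16, V6=18. Nearest is Q7 (8).
From Q7: distances to unvisited — L6=10, N1=14, Q8=15, V6=17. Nearest is L6 (10).
From L6: distances to unvisited — N1=4, Q8=5, V6=7. Nearest is N1 (4).
From N1: distances to unvisited — Q8=9, V6=11. Nearest is Q8 (9).
From Q8: distances to unvisited — V6=3. Nearest is V6 (3).
Return V6→00: 23.
Total = 5 + 8 + 10 + 4 + 9 + 3 + 23 = 62.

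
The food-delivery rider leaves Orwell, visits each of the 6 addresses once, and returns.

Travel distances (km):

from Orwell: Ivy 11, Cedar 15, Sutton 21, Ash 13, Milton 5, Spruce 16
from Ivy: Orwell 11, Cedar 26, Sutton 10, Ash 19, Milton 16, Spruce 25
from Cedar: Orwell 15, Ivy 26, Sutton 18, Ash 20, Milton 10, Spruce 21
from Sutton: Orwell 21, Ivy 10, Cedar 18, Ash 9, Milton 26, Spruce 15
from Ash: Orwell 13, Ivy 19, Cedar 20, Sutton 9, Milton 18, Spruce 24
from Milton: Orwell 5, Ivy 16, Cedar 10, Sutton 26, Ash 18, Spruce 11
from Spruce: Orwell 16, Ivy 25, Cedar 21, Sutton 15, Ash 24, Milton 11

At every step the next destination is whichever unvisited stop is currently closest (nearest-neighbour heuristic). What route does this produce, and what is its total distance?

102 km along Orwell → Milton → Cedar → Sutton → Ash → Ivy → Spruce → Orwell.

Orwell → [Milton:5 / Ivy:11 / Ash:13 / Cedar:15 / Spruce:16 / Sutton:21] → Milton (5)
Milton → [Cedar:10 / Spruce:11 / Ivy:16 / Ash:18 / Sutton:26] → Cedar (10)
Cedar → [Sutton:18 / Ash:20 / Spruce:21 / Ivy:26] → Sutton (18)
Sutton → [Ash:9 / Ivy:10 / Spruce:15] → Ash (9)
Ash → [Ivy:19 / Spruce:24] → Ivy (19)
Ivy → [Spruce:25] → Spruce (25)
Return Spruce→Orwell: 16.
Total = 5 + 10 + 18 + 9 + 19 + 25 + 16 = 102.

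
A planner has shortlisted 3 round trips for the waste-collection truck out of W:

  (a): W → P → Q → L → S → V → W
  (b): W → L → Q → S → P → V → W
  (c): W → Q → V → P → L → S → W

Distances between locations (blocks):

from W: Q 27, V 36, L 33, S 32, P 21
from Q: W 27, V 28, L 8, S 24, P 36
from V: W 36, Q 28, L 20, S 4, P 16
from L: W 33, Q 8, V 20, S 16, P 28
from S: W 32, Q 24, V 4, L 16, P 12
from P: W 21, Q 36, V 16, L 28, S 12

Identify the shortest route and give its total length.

(a): 21 + 36 + 8 + 16 + 4 + 36 = 121
(b): 33 + 8 + 24 + 12 + 16 + 36 = 129
(c): 27 + 28 + 16 + 28 + 16 + 32 = 147

Shortest is (a), total 121 blocks.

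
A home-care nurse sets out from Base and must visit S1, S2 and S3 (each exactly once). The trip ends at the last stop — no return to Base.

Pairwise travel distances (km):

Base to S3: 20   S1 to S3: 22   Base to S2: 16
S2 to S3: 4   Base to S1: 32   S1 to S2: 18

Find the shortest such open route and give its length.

There are 3! = 6 possible orderings.
Base→S1→S2→S3: 32+18+4 = 54
Base→S1→S3→S2: 32+22+4 = 58
Base→S2→S1→S3: 16+18+22 = 56
Base→S2→S3→S1: 16+4+22 = 42
Base→S3→S1→S2: 20+22+18 = 60
Base→S3→S2→S1: 20+4+18 = 42
The minimum is 42.
One shortest path: Base → S2 → S3 → S1.

42 km — the minimum one-way total.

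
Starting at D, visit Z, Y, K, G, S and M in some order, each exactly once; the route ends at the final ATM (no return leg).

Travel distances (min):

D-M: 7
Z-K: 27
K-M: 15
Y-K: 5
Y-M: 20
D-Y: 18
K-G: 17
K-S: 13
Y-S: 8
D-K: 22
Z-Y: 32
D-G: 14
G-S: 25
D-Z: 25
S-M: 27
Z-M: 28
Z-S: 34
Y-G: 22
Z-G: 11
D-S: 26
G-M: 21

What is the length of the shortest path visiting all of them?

Minimum one-way distance = 71 min.

There are 6! = 720 possible orderings.
D→Z→Y→K→G→S→M: 25+32+5+17+25+27 = 131
D→Z→Y→K→G→M→S: 25+32+5+17+21+27 = 127
D→Z→Y→K→S→G→M: 25+32+5+13+25+21 = 121
D→Z→Y→K→S→M→G: 25+32+5+13+27+21 = 123
D→Z→Y→K→M→G→S: 25+32+5+15+21+25 = 123
D→Z→Y→K→M→S→G: 25+32+5+15+27+25 = 129
D→Z→Y→G→K→S→M: 25+32+22+17+13+27 = 136
D→Z→Y→G→K→M→S: 25+32+22+17+15+27 = 138
… (712 more)
D→M→K→Y→S→G→Z: 7+15+5+8+25+11 = 71  ← best
The minimum is 71.
One shortest path: D → M → K → Y → S → G → Z.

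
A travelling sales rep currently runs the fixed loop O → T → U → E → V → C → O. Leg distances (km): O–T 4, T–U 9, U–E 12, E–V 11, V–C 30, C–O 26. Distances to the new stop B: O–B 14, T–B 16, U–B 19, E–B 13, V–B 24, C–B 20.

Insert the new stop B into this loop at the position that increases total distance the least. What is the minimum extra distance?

Insertion cost between consecutive stops i–j is d(i,B) + d(B,j) − d(i,j):
  between O and T: 14 + 16 − 4 = 26
  between T and U: 16 + 19 − 9 = 26
  between U and E: 19 + 13 − 12 = 20
  between E and V: 13 + 24 − 11 = 26
  between V and C: 24 + 20 − 30 = 14
  between C and O: 20 + 14 − 26 = 8
Cheapest insertion is between C and O, adding 8.
New total = 92 + 8 = 100.

Minimum extra distance: 8 km, inserting B between C and O.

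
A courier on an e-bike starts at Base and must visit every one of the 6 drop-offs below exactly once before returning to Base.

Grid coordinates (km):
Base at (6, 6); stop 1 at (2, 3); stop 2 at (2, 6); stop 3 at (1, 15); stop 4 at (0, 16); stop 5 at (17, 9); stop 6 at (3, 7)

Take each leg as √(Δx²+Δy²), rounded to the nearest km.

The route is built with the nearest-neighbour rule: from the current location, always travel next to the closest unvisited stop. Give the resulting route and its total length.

At Base the remaining stops are stop 6 3, stop 2 4, stop 1 5, stop 3 10, stop 5 11, stop 4 12; go to stop 6.
At stop 6 the remaining stops are stop 2 1, stop 1 4, stop 3 8, stop 4 9, stop 5 14; go to stop 2.
At stop 2 the remaining stops are stop 1 3, stop 3 9, stop 4 10, stop 5 15; go to stop 1.
At stop 1 the remaining stops are stop 3 12, stop 4 13, stop 5 16; go to stop 3.
At stop 3 the remaining stops are stop 4 1, stop 5 17; go to stop 4.
At stop 4 the remaining stops are stop 5 18; go to stop 5.
Return stop 5→Base: 11.
Total = 3 + 1 + 3 + 12 + 1 + 18 + 11 = 49.

49 km along Base → stop 6 → stop 2 → stop 1 → stop 3 → stop 4 → stop 5 → Base.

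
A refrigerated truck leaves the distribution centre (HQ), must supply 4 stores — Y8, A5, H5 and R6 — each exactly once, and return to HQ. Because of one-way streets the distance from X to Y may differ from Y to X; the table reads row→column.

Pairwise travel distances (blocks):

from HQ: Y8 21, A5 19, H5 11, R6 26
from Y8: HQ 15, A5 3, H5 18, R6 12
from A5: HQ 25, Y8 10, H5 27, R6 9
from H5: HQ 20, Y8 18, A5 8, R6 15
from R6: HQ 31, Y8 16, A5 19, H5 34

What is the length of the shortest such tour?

59 blocks — the shortest possible round trip.

HQ - Y8 - A5 - H5 - R6 - HQ: 21+3+27+15+31 = 97
HQ - Y8 - A5 - R6 - H5 - HQ: 21+3+9+34+20 = 87
HQ - Y8 - H5 - A5 - R6 - HQ: 21+18+8+9+31 = 87
HQ - Y8 - H5 - R6 - A5 - HQ: 21+18+15+19+25 = 98
HQ - Y8 - R6 - A5 - H5 - HQ: 21+12+19+27+20 = 99
HQ - Y8 - R6 - H5 - A5 - HQ: 21+12+34+8+25 = 100
HQ - A5 - Y8 - H5 - R6 - HQ: 19+10+18+15+31 = 93
HQ - A5 - Y8 - R6 - H5 - HQ: 19+10+12+34+20 = 95
HQ - A5 - H5 - Y8 - R6 - HQ: 19+27+18+12+31 = 107
HQ - A5 - H5 - R6 - Y8 - HQ: 19+27+15+16+15 = 92
HQ - A5 - R6 - Y8 - H5 - HQ: 19+9+16+18+20 = 82
HQ - A5 - R6 - H5 - Y8 - HQ: 19+9+34+18+15 = 95
HQ - H5 - Y8 - A5 - R6 - HQ: 11+18+3+9+31 = 72
HQ - H5 - Y8 - R6 - A5 - HQ: 11+18+12+19+25 = 85
… (10 more)
HQ - H5 - A5 - R6 - Y8 - HQ: 11+8+9+16+15 = 59  ← best
The minimum is 59.
One optimal route: HQ → H5 → A5 → R6 → Y8 → HQ.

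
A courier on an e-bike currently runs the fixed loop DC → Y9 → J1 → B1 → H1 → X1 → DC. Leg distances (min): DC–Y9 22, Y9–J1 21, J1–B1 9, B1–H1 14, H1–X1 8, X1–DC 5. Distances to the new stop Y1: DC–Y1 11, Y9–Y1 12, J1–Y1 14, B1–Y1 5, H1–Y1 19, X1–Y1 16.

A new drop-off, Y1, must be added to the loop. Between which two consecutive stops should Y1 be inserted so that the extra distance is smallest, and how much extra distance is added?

Insertion cost between consecutive stops i–j is d(i,Y1) + d(Y1,j) − d(i,j):
  between DC and Y9: 11 + 12 − 22 = 1
  between Y9 and J1: 12 + 14 − 21 = 5
  between J1 and B1: 14 + 5 − 9 = 10
  between B1 and H1: 5 + 19 − 14 = 10
  between H1 and X1: 19 + 16 − 8 = 27
  between X1 and DC: 16 + 11 − 5 = 22
Cheapest insertion is between DC and Y9, adding 1.
New total = 79 + 1 = 80.

Minimum extra distance: 1 min, inserting Y1 between DC and Y9.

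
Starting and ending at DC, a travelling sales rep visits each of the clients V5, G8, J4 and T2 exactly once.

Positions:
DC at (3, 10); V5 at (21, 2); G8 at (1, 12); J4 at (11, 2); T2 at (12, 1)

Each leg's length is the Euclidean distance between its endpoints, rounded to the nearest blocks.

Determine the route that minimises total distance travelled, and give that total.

Shortest round trip = 46 blocks.

DC-V5-G8-J4-T2-DC: 20+22+14+1+13 = 70
DC-V5-G8-T2-J4-DC: 20+22+16+1+11 = 70
DC-V5-J4-G8-T2-DC: 20+10+14+16+13 = 73
DC-V5-J4-T2-G8-DC: 20+10+1+16+3 = 50
DC-V5-T2-G8-J4-DC: 20+9+16+14+11 = 70
DC-V5-T2-J4-G8-DC: 20+9+1+14+3 = 47
DC-G8-V5-J4-T2-DC: 3+22+10+1+13 = 49
DC-G8-V5-T2-J4-DC: 3+22+9+1+11 = 46
DC-G8-J4-V5-T2-DC: 3+14+10+9+13 = 49
DC-G8-T2-V5-J4-DC: 3+16+9+10+11 = 49
DC-J4-V5-G8-T2-DC: 11+10+22+16+13 = 72
DC-J4-G8-V5-T2-DC: 11+14+22+9+13 = 69
The minimum is 46.
One optimal route: DC → G8 → V5 → T2 → J4 → DC (or its reverse).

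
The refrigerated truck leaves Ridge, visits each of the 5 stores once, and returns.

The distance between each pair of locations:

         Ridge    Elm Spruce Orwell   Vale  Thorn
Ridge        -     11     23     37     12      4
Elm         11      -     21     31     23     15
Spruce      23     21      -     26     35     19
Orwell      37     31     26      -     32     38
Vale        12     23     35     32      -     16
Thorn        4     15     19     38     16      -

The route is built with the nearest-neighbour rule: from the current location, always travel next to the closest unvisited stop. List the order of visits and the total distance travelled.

Ridge → [Thorn:4 / Elm:11 / Vale:12 / Spruce:23 / Orwell:37] → Thorn (4)
Thorn → [Elm:15 / Vale:16 / Spruce:19 / Orwell:38] → Elm (15)
Elm → [Spruce:21 / Vale:23 / Orwell:31] → Spruce (21)
Spruce → [Orwell:26 / Vale:35] → Orwell (26)
Orwell → [Vale:32] → Vale (32)
Return Vale→Ridge: 12.
Total = 4 + 15 + 21 + 26 + 32 + 12 = 110.

Total distance 110 via the nearest-neighbour route Ridge → Thorn → Elm → Spruce → Orwell → Vale → Ridge.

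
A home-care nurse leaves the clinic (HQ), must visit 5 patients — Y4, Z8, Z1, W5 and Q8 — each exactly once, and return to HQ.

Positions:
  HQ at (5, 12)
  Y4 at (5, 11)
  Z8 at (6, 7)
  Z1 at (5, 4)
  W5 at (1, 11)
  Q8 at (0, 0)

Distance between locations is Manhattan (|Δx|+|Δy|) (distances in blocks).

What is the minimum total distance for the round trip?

Shortest round trip = 36 blocks.

With 5 stops there are 5!/2 = 60 distinct round trips (a route and its reverse cost the same).
HQ - Y4 - Z8 - Z1 - W5 - Q8 - HQ: 1+5+4+11+12+17 = 50
HQ - Y4 - Z8 - Z1 - Q8 - W5 - HQ: 1+5+4+9+12+5 = 36
HQ - Y4 - Z8 - W5 - Z1 - Q8 - HQ: 1+5+9+11+9+17 = 52
HQ - Y4 - Z8 - W5 - Q8 - Z1 - HQ: 1+5+9+12+9+8 = 44
HQ - Y4 - Z8 - Q8 - Z1 - W5 - HQ: 1+5+13+9+11+5 = 44
HQ - Y4 - Z8 - Q8 - W5 - Z1 - HQ: 1+5+13+12+11+8 = 50
HQ - Y4 - Z1 - Z8 - W5 - Q8 - HQ: 1+7+4+9+12+17 = 50
HQ - Y4 - Z1 - Z8 - Q8 - W5 - HQ: 1+7+4+13+12+5 = 42
HQ - Y4 - Z1 - W5 - Z8 - Q8 - HQ: 1+7+11+9+13+17 = 58
HQ - Y4 - Z1 - W5 - Q8 - Z8 - HQ: 1+7+11+12+13+6 = 50
HQ - Y4 - Z1 - Q8 - Z8 - W5 - HQ: 1+7+9+13+9+5 = 44
HQ - Y4 - Z1 - Q8 - W5 - Z8 - HQ: 1+7+9+12+9+6 = 44
HQ - Y4 - W5 - Z8 - Z1 - Q8 - HQ: 1+4+9+4+9+17 = 44
HQ - Y4 - W5 - Z8 - Q8 - Z1 - HQ: 1+4+9+13+9+8 = 44
… (46 more)
The minimum is 36.
One optimal route: HQ → Y4 → Z8 → Z1 → Q8 → W5 → HQ (or its reverse).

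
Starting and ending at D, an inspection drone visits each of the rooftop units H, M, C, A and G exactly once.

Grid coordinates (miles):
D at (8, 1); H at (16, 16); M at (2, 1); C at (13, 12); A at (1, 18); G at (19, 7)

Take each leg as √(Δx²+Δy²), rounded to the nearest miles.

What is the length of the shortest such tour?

Minimum total distance: 63 miles.

There are 60 distinct closed tours to check (reversals are equivalent).
D→H→M→C→A→G→D: 17+21+16+13+21+13 = 101
D→H→M→C→G→A→D: 17+21+16+8+21+18 = 101
D→H→M→A→C→G→D: 17+21+17+13+8+13 = 89
D→H→M→A→G→C→D: 17+21+17+21+8+12 = 96
D→H→M→G→C→A→D: 17+21+18+8+13+18 = 95
D→H→M→G→A→C→D: 17+21+18+21+13+12 = 102
D→H→C→M→A→G→D: 17+5+16+17+21+13 = 89
D→H→C→M→G→A→D: 17+5+16+18+21+18 = 95
D→H→C→A→M→G→D: 17+5+13+17+18+13 = 83
D→H→C→A→G→M→D: 17+5+13+21+18+6 = 80
D→H→C→G→M→A→D: 17+5+8+18+17+18 = 83
D→H→C→G→A→M→D: 17+5+8+21+17+6 = 74
D→H→A→M→C→G→D: 17+15+17+16+8+13 = 86
D→H→A→M→G→C→D: 17+15+17+18+8+12 = 87
… (46 more)
D→M→A→C→H→G→D: 6+17+13+5+9+13 = 63  ← best
The minimum is 63.
One optimal route: D → M → A → C → H → G → D (or its reverse).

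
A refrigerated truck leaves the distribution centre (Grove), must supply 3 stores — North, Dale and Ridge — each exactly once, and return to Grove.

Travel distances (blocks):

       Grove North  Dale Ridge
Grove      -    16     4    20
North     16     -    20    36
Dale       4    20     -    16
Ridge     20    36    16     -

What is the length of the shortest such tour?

Minimum total distance: 72 blocks.

There are 3 distinct closed tours to check (reversals are equivalent).
Grove→North→Dale→Ridge→Grove: 16+20+16+20 = 72
Grove→North→Ridge→Dale→Grove: 16+36+16+4 = 72
Grove→Dale→North→Ridge→Grove: 4+20+36+20 = 80
The minimum is 72.
One optimal route: Grove → North → Dale → Ridge → Grove (or its reverse).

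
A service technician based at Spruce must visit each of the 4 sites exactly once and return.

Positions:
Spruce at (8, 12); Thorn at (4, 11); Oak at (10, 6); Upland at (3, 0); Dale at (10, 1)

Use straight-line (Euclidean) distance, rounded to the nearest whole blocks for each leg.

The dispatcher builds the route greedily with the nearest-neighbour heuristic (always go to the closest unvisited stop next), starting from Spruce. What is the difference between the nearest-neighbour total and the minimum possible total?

Spruce: Thorn=4, Oak=6, Dale=11, Upland=13 ⇒ Thorn
Thorn: Oak=8, Upland=11, Dale=12 ⇒ Oak
Oak: Dale=5, Upland=9 ⇒ Dale
Dale: Upland=7 ⇒ Upland
NN route Spruce → Thorn → Oak → Dale → Upland → Spruce costs 37.
Optimal: Spruce → Thorn → Upland → Dale → Oak → Spruce costs 33 (by enumerating all 12 distinct tours).
Excess = 37 − 33 = 4.

Excess over optimum: 4 blocks.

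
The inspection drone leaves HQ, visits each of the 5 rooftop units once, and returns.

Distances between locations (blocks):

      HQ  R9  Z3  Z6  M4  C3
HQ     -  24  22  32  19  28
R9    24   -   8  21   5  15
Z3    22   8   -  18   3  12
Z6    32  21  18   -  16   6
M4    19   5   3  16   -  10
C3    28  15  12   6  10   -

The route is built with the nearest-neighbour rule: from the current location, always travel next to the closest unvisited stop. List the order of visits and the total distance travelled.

From HQ: distances to unvisited — M4=19, Z3=22, R9=24, C3=28, Z6=32. Nearest is M4 (19).
From M4: distances to unvisited — Z3=3, R9=5, C3=10, Z6=16. Nearest is Z3 (3).
From Z3: distances to unvisited — R9=8, C3=12, Z6=18. Nearest is R9 (8).
From R9: distances to unvisited — C3=15, Z6=21. Nearest is C3 (15).
From C3: distances to unvisited — Z6=6. Nearest is Z6 (6).
Return Z6→HQ: 32.
Total = 19 + 3 + 8 + 15 + 6 + 32 = 83.

Total distance 83 blocks via the nearest-neighbour route HQ → M4 → Z3 → R9 → C3 → Z6 → HQ.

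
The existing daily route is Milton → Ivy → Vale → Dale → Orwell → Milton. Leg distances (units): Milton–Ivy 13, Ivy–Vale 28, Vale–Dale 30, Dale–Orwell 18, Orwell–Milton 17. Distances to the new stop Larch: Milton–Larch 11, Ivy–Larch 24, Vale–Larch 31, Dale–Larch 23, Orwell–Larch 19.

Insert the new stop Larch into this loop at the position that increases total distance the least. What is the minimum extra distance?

Adding 13 by placing Larch on the Orwell–Milton leg.

Insertion cost between consecutive stops i–j is d(i,Larch) + d(Larch,j) − d(i,j):
  between Milton and Ivy: 11 + 24 − 13 = 22
  between Ivy and Vale: 24 + 31 − 28 = 27
  between Vale and Dale: 31 + 23 − 30 = 24
  between Dale and Orwell: 23 + 19 − 18 = 24
  between Orwell and Milton: 19 + 11 − 17 = 13
Cheapest insertion is between Orwell and Milton, adding 13.
New total = 106 + 13 = 119.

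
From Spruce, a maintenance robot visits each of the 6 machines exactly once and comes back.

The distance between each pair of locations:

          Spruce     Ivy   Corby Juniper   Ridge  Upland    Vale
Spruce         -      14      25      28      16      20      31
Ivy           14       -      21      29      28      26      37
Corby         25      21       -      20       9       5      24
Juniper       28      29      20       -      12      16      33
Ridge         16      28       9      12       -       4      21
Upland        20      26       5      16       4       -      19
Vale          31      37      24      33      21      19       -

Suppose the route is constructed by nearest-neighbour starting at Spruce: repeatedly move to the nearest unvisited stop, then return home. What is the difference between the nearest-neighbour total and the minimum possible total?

Excess over optimum: 1.

Spruce: Ivy=14, Ridge=16, Upland=20, Corby=25, Juniper=28, Vale=31 ⇒ Ivy
Ivy: Corby=21, Upland=26, Ridge=28, Juniper=29, Vale=37 ⇒ Corby
Corby: Upland=5, Ridge=9, Juniper=20, Vale=24 ⇒ Upland
Upland: Ridge=4, Juniper=16, Vale=19 ⇒ Ridge
Ridge: Juniper=12, Vale=21 ⇒ Juniper
Juniper: Vale=33 ⇒ Vale
NN route Spruce → Ivy → Corby → Upland → Ridge → Juniper → Vale → Spruce costs 120.
Optimal: Spruce → Ivy → Juniper → Ridge → Corby → Upland → Vale → Spruce costs 119 (by enumerating all 360 distinct tours).
Excess = 120 − 119 = 1.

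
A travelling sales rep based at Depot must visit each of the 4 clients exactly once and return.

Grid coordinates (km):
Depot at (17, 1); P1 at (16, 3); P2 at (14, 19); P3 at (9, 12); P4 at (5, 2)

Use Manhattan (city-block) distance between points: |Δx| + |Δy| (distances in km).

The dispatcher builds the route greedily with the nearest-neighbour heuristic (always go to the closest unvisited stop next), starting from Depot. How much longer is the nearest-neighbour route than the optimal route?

From Depot: P1=3, P4=13, P3=19, P2=21 → choose P1 (3).
From P1: P4=12, P3=16, P2=18 → choose P4 (12).
From P4: P3=14, P2=26 → choose P3 (14).
From P3: P2=12 → choose P2 (12).
NN route Depot → P1 → P4 → P3 → P2 → Depot costs 62.
Optimal: Depot → P1 → P2 → P3 → P4 → Depot costs 60 (by enumerating all 12 distinct tours).
Excess = 62 − 60 = 2.

Excess over optimum: 2 km.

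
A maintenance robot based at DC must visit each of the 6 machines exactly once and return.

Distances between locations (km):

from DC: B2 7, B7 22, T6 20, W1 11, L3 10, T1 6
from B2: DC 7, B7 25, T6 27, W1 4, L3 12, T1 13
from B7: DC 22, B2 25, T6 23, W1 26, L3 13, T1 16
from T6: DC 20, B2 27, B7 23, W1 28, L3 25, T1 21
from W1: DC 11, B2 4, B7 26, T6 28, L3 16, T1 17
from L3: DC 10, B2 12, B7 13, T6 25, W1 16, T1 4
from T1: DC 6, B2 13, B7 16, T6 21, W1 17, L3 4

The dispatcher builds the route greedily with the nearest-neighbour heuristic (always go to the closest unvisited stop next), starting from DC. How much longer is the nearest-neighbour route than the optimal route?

Excess over optimum: 10 km.

DC: T1=6, B2=7, L3=10, W1=11, T6=20, B7=22 ⇒ T1
T1: L3=4, B2=13, B7=16, W1=17, T6=21 ⇒ L3
L3: B2=12, B7=13, W1=16, T6=25 ⇒ B2
B2: W1=4, B7=25, T6=27 ⇒ W1
W1: B7=26, T6=28 ⇒ B7
B7: T6=23 ⇒ T6
NN route DC → T1 → L3 → B2 → W1 → B7 → T6 → DC costs 95.
Optimal: DC → B2 → W1 → T6 → B7 → L3 → T1 → DC costs 85 (by enumerating all 360 distinct tours).
Excess = 95 − 85 = 10.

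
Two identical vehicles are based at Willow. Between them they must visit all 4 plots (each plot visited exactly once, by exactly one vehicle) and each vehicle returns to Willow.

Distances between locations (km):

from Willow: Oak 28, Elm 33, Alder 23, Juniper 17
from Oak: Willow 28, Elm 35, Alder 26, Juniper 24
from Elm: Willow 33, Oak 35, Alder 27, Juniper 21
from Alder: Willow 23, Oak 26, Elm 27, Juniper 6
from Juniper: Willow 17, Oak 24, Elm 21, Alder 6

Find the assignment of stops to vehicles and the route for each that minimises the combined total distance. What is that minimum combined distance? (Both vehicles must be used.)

139 km — the smallest possible combined total.

There are 2^3 − 1 = 7 ways to divide the 4 stops into two non-empty groups. For each, the best each vehicle can do is its own shortest tour through its group:
  {Oak} + {Elm, Alder, Juniper}: 56 + 83 = 139
  {Elm} + {Oak, Alder, Juniper}: 66 + 77 = 143
  {Oak, Elm} + {Alder, Juniper}: 96 + 46 = 142
  {Alder} + {Oak, Elm, Juniper}: 46 + 101 = 147
  {Oak, Alder} + {Elm, Juniper}: 77 + 71 = 148
  {Elm, Alder} + {Oak, Juniper}: 83 + 69 = 152
  … (7 splits in total)
Best: vehicle 1 Willow → Oak → Willow = 56; vehicle 2 Willow → Elm → Alder → Juniper → Willow = 83; combined 139.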